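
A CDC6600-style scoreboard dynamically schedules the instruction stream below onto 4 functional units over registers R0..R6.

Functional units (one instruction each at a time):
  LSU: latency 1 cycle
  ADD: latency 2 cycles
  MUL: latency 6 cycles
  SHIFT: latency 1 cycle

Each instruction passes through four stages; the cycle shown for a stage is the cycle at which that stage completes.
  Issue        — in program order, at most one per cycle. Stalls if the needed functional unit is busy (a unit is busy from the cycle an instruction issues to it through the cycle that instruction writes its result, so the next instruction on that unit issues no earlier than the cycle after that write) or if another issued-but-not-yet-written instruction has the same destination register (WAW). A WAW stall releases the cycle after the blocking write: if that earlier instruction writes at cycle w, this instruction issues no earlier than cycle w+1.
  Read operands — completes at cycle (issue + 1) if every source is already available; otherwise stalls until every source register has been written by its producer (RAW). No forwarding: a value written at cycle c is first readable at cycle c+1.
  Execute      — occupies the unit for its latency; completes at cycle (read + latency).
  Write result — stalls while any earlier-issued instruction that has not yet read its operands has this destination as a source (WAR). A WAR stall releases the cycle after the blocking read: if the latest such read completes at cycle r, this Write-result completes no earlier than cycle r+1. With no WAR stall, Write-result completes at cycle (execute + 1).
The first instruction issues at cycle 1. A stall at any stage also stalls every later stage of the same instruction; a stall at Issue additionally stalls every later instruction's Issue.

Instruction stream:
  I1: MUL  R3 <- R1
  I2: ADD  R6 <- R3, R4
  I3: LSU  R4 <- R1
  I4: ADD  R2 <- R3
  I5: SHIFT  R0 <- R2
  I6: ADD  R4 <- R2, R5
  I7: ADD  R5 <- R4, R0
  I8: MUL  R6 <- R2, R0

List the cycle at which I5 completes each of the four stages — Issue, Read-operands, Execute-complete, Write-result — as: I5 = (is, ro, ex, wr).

I5 = (15, 19, 20, 21)

cycle 1: I1 issues→MUL
cycle 2: I1 reads; I2 issues→ADD
cycle 3: I3 issues→LSU
cycle 4: I3 reads
cycle 5: I3 exec-done
cycle 8: I1 exec-done
cycle 9: I1 writes R3
cycle 10: I2 reads
cycle 11: I3 writes R4
cycle 12: I2 exec-done
cycle 13: I2 writes R6
cycle 14: I4 issues→ADD
cycle 15: I4 reads; I5 issues→SHIFT
cycle 17: I4 exec-done
cycle 18: I4 writes R2
cycle 19: I5 reads; I6 issues→ADD
cycle 20: I5 exec-done; I6 reads
cycle 21: I5 writes R0
cycle 22: I6 exec-done
cycle 23: I6 writes R4
cycle 24: I7 issues→ADD
cycle 25: I7 reads; I8 issues→MUL
cycle 26: I8 reads
cycle 27: I7 exec-done
cycle 28: I7 writes R5
cycle 32: I8 exec-done
cycle 33: I8 writes R6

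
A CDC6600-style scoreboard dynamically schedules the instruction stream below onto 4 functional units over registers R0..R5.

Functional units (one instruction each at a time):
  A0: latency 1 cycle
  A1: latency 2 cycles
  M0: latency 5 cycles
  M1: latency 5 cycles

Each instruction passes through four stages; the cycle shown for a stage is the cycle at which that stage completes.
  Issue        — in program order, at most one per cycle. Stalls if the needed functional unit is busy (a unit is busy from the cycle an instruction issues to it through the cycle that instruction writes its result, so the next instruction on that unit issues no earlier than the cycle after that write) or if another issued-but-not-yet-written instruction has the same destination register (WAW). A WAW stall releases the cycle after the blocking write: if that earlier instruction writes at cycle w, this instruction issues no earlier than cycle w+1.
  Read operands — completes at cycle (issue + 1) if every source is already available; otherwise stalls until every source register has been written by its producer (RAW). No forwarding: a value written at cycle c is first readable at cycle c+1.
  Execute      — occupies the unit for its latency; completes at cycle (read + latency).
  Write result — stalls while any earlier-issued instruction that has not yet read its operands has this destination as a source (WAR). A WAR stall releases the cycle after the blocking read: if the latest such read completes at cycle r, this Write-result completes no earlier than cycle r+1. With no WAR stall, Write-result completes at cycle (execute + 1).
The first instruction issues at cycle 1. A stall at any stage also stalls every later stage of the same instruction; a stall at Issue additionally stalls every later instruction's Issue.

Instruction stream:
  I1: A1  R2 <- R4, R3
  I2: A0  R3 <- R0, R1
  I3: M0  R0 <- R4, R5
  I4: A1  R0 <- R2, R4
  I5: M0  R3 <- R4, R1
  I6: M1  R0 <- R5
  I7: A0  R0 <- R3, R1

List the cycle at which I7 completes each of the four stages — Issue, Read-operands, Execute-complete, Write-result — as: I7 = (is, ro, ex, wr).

I7 = (24, 25, 26, 27)

cycle 1: I1→A1
cycle 2: I1 RO, I2→A0
cycle 3: I2 RO, I3→M0
cycle 4: I1 EX, I2 EX, I3 RO
cycle 5: I1 WR R2, I2 WR R3
cycle 9: I3 EX
cycle 10: I3 WR R0
cycle 11: I4→A1
cycle 12: I4 RO, I5→M0
cycle 13: I5 RO
cycle 14: I4 EX
cycle 15: I4 WR R0
cycle 16: I6→M1
cycle 17: I6 RO
cycle 18: I5 EX
cycle 19: I5 WR R3
cycle 22: I6 EX
cycle 23: I6 WR R0
cycle 24: I7→A0
cycle 25: I7 RO
cycle 26: I7 EX
cycle 27: I7 WR R0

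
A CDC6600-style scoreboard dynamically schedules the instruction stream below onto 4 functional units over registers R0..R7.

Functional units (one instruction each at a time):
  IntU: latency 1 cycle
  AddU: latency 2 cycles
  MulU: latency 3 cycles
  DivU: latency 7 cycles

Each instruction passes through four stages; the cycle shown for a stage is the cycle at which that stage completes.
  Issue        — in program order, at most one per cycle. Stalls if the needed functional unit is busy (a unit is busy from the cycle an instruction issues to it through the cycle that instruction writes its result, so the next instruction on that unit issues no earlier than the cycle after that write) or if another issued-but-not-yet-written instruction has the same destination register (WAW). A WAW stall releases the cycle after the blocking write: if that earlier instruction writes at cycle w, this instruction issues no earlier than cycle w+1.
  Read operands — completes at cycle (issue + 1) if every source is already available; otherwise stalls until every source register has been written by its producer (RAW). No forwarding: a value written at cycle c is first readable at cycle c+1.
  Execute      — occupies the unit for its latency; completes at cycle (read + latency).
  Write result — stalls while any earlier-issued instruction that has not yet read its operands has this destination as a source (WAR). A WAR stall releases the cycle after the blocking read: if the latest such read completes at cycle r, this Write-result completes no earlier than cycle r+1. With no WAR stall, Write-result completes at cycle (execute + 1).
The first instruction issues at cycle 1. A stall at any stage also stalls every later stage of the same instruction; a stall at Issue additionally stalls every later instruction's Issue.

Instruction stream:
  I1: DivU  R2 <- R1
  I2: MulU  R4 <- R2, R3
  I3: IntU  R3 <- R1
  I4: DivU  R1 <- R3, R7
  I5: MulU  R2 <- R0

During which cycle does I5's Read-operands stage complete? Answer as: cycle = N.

cycle = 17

I1 -> (1, 2, 9, 10)
I2 -> (2, 11, 14, 15)  // RAW R2: wait I1 write@10
I3 -> (3, 4, 5, 12)  // WAR R3: wait I2 read@11
I4 -> (11, 13, 20, 21)  // struct: DivU busy until I1 writes@10, RAW R3: wait I3 write@12
I5 -> (16, 17, 20, 21)  // struct: MulU busy until I2 writes@15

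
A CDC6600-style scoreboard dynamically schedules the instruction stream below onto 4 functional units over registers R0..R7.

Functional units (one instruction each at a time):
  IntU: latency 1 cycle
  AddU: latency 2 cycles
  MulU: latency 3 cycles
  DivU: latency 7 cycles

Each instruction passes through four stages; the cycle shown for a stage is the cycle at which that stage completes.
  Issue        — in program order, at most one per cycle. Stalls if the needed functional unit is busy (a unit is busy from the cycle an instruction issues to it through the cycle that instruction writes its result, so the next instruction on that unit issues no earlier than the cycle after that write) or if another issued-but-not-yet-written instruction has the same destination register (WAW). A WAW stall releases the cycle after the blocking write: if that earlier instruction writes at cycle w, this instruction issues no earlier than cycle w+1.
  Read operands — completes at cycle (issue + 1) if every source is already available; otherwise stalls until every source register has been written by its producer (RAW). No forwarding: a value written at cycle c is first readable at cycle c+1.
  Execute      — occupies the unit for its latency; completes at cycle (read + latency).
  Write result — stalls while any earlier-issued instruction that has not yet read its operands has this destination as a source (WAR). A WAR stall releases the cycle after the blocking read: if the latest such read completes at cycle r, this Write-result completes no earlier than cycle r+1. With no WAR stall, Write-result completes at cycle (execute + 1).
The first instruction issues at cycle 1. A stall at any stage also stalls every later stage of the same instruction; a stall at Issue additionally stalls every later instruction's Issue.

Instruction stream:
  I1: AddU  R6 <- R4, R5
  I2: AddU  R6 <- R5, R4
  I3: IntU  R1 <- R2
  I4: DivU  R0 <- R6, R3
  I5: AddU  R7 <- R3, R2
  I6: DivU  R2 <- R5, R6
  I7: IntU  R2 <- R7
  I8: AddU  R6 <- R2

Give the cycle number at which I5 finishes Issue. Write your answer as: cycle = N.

cycle = 11

cycle 1: I1→AddU
cycle 2: I1 RO
cycle 4: I1 EX
cycle 5: I1 WR R6
cycle 6: I2→AddU
cycle 7: I2 RO, I3→IntU
cycle 8: I3 RO, I4→DivU
cycle 9: I2 EX, I3 EX
cycle 10: I2 WR R6, I3 WR R1
cycle 11: I4 RO, I5→AddU
cycle 12: I5 RO
cycle 14: I5 EX
cycle 15: I5 WR R7
cycle 18: I4 EX
cycle 19: I4 WR R0
cycle 20: I6→DivU
cycle 21: I6 RO
cycle 28: I6 EX
cycle 29: I6 WR R2
cycle 30: I7→IntU
cycle 31: I7 RO, I8→AddU
cycle 32: I7 EX
cycle 33: I7 WR R2
cycle 34: I8 RO
cycle 36: I8 EX
cycle 37: I8 WR R6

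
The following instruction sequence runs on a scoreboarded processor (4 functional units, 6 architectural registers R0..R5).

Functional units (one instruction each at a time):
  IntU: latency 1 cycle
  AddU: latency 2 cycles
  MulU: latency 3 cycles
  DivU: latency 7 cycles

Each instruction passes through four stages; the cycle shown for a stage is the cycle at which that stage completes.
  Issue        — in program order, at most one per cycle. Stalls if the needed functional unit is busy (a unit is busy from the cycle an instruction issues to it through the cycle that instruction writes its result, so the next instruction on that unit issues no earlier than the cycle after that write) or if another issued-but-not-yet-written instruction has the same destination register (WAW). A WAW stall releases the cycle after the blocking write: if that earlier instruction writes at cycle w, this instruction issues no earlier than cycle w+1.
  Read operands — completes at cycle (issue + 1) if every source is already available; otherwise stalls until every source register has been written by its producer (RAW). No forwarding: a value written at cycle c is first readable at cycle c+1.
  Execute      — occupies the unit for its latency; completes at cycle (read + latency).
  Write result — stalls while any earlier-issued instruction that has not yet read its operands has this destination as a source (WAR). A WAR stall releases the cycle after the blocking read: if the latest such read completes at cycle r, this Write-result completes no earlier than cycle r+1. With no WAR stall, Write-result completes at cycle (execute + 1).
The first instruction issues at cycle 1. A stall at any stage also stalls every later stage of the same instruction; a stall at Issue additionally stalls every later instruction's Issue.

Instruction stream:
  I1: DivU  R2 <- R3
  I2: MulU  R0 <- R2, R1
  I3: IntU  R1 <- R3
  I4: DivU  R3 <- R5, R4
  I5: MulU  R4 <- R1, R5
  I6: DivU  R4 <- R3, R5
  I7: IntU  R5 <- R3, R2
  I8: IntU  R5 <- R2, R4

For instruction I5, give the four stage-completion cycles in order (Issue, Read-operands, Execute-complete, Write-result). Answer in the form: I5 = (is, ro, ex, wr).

I5 = (16, 17, 20, 21)

I1  is:1  ro:2  ex:9  wr:10
I2  is:2  ro:11  ex:14  wr:15  — RAW R2: wait I1 write@10
I3  is:3  ro:4  ex:5  wr:12  — WAR R1: wait I2 read@11
I4  is:11  ro:12  ex:19  wr:20  — struct: DivU busy until I1 writes@10
I5  is:16  ro:17  ex:20  wr:21  — struct: MulU busy until I2 writes@15
I6  is:22  ro:23  ex:30  wr:31  — WAW R4: wait I5 write@21
I7  is:23  ro:24  ex:25  wr:26
I8  is:27  ro:32  ex:33  wr:34  — struct: IntU busy until I7 writes@26, RAW R4: wait I6 write@31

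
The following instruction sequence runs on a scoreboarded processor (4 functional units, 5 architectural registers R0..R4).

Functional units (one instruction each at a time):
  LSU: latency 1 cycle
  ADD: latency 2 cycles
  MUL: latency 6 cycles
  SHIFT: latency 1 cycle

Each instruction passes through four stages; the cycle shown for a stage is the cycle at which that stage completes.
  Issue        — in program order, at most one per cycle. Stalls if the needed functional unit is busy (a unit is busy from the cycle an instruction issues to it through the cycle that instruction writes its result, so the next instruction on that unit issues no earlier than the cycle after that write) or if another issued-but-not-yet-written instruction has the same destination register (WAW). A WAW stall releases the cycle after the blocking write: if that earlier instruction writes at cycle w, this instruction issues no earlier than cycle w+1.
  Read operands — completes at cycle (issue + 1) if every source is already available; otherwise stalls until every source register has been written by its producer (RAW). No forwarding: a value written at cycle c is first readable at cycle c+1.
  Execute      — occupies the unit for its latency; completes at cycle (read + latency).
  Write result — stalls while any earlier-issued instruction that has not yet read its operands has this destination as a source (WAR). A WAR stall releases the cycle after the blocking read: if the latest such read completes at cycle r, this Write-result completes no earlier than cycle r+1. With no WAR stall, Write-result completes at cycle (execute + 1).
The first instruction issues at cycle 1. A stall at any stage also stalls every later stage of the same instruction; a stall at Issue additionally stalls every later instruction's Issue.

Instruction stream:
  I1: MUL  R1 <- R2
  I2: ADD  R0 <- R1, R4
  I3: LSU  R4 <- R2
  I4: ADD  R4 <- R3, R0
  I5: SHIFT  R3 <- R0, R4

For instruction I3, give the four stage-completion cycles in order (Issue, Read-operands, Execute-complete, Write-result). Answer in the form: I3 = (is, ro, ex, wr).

I3 = (3, 4, 5, 11)

c1: I1 dispatched to MUL
c2: I1 operands ready, I2 dispatched to ADD
c3: I3 dispatched to LSU
c4: I3 operands ready
c5: I3 complete
c8: I1 complete
c9: R1←I1
c10: I2 operands ready
c11: R4←I3
c12: I2 complete
c13: R0←I2
c14: I4 dispatched to ADD
c15: I4 operands ready, I5 dispatched to SHIFT
c17: I4 complete
c18: R4←I4
c19: I5 operands ready
c20: I5 complete
c21: R3←I5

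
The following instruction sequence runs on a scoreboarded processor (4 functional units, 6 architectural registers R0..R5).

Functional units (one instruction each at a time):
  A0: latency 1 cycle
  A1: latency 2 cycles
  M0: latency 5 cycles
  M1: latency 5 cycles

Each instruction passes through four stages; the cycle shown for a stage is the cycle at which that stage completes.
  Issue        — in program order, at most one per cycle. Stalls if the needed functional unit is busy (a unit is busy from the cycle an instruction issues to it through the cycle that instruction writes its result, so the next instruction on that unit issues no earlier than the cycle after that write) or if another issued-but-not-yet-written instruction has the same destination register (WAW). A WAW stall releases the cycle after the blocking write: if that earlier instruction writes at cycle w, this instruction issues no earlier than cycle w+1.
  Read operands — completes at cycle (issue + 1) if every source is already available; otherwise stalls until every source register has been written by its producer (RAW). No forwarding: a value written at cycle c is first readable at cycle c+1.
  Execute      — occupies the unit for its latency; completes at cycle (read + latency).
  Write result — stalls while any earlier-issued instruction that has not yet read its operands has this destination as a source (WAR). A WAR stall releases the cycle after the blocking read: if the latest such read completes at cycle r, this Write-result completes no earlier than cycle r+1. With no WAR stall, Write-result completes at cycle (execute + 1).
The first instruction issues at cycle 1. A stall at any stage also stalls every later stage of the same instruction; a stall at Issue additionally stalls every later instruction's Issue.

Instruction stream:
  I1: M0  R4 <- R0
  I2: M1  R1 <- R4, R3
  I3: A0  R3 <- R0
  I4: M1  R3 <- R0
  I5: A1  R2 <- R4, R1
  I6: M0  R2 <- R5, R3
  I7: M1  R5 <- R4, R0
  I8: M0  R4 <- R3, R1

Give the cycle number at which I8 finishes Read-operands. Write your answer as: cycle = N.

cycle = 32

cycle 1: I1 dispatched to M0
cycle 2: I1 operands ready · I2 dispatched to M1
cycle 3: I3 dispatched to A0
cycle 4: I3 operands ready
cycle 5: I3 complete
cycle 7: I1 complete
cycle 8: R4←I1
cycle 9: I2 operands ready
cycle 10: R3←I3
cycle 14: I2 complete
cycle 15: R1←I2
cycle 16: I4 dispatched to M1
cycle 17: I4 operands ready · I5 dispatched to A1
cycle 18: I5 operands ready
cycle 20: I5 complete
cycle 21: R2←I5
cycle 22: I4 complete · I6 dispatched to M0
cycle 23: R3←I4
cycle 24: I6 operands ready · I7 dispatched to M1
cycle 25: I7 operands ready
cycle 29: I6 complete
cycle 30: R2←I6 · I7 complete
cycle 31: R5←I7 · I8 dispatched to M0
cycle 32: I8 operands ready
cycle 37: I8 complete
cycle 38: R4←I8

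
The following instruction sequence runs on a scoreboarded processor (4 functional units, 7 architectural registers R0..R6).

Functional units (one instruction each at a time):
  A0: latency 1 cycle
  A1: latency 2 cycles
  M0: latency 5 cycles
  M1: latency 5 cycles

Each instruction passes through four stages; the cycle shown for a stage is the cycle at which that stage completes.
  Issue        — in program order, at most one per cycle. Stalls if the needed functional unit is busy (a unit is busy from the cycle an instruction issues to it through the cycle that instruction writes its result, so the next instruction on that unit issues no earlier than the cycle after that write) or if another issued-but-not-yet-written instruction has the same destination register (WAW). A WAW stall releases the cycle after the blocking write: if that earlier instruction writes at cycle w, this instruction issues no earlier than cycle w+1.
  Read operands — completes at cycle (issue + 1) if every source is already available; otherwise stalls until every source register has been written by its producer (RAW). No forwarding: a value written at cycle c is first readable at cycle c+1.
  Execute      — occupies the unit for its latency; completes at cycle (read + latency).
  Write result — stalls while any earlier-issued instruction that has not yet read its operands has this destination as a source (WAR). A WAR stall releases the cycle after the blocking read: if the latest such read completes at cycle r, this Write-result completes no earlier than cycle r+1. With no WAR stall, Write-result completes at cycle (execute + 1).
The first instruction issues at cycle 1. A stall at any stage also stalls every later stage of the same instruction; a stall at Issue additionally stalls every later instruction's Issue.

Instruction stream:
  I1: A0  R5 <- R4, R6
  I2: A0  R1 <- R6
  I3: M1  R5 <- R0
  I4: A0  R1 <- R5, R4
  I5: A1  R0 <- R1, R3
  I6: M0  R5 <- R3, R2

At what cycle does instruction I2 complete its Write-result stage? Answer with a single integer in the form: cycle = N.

cycle = 8

[I1] 1/2/3/4
[I2] 5/6/7/8  (struct: A0 busy until I1 writes@4)
[I3] 6/7/12/13
[I4] 9/14/15/16  (struct: A0 busy until I2 writes@8; RAW R5: wait I3 write@13)
[I5] 10/17/19/20  (RAW R1: wait I4 write@16)
[I6] 14/15/20/21  (WAW R5: wait I3 write@13)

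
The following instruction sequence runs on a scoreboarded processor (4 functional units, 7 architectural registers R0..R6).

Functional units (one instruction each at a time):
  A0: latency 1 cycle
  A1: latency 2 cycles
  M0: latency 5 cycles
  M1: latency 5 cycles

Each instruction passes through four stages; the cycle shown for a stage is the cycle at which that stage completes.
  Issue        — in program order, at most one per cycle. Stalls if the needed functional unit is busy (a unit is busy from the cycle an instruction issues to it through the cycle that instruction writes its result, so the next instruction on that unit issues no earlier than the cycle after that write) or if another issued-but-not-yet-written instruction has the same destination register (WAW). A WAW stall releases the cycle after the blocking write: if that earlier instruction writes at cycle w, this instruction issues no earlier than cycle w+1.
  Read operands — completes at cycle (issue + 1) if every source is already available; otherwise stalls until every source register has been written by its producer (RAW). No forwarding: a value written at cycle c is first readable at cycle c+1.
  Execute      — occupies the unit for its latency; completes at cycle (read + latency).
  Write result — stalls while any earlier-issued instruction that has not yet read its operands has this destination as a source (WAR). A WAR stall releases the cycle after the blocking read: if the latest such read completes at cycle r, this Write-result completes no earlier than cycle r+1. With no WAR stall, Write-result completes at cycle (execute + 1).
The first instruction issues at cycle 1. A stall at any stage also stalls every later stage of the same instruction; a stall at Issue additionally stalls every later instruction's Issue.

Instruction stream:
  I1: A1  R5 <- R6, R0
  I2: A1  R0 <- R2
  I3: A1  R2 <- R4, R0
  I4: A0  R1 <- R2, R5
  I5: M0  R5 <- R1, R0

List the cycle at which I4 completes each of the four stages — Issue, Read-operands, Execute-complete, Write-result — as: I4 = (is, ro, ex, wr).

I4 = (12, 16, 17, 18)

  I1 | 1 | 2 | 4 | 5
  I2 | 6 | 7 | 9 | 10   struct: A1 busy until I1 writes@5
  I3 | 11 | 12 | 14 | 15   struct: A1 busy until I2 writes@10
  I4 | 12 | 16 | 17 | 18   RAW R2: wait I3 write@15
  I5 | 13 | 19 | 24 | 25   RAW R1: wait I4 write@18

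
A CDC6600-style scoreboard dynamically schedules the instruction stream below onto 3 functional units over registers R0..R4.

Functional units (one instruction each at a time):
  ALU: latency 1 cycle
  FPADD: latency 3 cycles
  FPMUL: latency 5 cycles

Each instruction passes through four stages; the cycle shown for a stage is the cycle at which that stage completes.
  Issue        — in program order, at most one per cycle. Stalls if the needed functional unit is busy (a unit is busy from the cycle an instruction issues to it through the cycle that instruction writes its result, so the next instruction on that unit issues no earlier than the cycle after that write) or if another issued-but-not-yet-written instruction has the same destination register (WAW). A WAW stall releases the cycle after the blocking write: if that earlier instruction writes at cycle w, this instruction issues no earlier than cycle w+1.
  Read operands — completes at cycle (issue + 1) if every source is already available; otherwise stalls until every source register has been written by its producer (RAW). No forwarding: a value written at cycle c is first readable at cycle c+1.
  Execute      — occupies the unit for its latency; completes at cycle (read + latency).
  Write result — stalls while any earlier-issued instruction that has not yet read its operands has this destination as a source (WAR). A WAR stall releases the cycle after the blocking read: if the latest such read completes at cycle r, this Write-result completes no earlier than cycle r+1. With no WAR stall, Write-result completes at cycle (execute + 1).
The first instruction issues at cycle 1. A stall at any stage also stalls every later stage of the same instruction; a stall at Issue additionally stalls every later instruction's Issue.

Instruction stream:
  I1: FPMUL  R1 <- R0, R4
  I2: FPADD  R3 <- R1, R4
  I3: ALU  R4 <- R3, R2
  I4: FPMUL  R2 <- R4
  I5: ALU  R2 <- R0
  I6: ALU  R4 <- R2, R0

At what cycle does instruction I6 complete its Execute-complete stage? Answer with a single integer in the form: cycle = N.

cycle = 30

I1 -> (1, 2, 7, 8)
I2 -> (2, 9, 12, 13)  // RAW R1: wait I1 write@8
I3 -> (3, 14, 15, 16)  // RAW R3: wait I2 write@13
I4 -> (9, 17, 22, 23)  // struct: FPMUL busy until I1 writes@8, RAW R4: wait I3 write@16
I5 -> (24, 25, 26, 27)  // WAW R2: wait I4 write@23
I6 -> (28, 29, 30, 31)  // struct: ALU busy until I5 writes@27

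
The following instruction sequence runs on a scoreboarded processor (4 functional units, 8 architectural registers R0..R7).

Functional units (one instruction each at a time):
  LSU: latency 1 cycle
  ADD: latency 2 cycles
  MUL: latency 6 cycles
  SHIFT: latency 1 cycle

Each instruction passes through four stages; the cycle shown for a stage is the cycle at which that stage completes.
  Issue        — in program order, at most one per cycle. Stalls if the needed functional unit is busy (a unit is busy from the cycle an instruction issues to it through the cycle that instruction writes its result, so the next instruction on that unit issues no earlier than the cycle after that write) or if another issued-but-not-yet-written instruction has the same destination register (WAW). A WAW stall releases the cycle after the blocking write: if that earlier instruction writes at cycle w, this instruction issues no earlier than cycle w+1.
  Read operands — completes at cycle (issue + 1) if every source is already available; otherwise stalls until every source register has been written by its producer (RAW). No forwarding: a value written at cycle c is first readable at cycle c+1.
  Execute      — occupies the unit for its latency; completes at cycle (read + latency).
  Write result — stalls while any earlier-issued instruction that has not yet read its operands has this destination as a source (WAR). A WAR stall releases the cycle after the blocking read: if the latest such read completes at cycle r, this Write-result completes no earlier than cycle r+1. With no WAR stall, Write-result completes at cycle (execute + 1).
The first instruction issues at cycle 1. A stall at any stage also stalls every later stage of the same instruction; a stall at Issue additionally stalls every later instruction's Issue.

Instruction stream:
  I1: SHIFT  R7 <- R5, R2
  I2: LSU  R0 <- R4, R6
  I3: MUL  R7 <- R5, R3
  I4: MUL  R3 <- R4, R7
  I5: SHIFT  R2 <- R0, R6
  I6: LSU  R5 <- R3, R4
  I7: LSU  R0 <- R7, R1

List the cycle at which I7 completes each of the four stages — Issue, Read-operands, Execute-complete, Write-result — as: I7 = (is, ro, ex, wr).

I1 -> (1, 2, 3, 4)
I2 -> (2, 3, 4, 5)
I3 -> (5, 6, 12, 13)  // WAW R7: wait I1 write@4
I4 -> (14, 15, 21, 22)  // struct: MUL busy until I3 writes@13
I5 -> (15, 16, 17, 18)
I6 -> (16, 23, 24, 25)  // RAW R3: wait I4 write@22
I7 -> (26, 27, 28, 29)  // struct: LSU busy until I6 writes@25

I7 = (26, 27, 28, 29)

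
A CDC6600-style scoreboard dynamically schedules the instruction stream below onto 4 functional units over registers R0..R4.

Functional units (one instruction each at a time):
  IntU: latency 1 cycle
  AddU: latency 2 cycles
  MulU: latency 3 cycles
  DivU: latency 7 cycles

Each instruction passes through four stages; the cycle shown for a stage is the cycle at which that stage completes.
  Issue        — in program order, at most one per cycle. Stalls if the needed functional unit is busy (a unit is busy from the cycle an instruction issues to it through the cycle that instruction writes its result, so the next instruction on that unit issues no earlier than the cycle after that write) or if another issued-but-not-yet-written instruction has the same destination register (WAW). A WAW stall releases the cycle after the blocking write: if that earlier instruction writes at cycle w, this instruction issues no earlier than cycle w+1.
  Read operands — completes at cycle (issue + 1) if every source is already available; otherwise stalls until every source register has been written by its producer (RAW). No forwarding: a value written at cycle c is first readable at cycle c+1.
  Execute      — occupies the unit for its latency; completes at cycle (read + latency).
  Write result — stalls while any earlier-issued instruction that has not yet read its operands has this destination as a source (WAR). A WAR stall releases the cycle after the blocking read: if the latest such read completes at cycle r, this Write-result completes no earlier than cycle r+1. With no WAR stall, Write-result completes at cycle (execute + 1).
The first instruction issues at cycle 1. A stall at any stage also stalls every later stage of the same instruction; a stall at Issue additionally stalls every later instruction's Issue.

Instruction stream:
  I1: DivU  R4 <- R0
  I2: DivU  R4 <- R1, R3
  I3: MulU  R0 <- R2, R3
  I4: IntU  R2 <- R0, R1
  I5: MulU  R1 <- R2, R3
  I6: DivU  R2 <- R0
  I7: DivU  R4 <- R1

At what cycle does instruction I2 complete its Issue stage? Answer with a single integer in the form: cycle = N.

c1: I1 dispatched to DivU
c2: I1 operands ready
c9: I1 complete
c10: R4←I1
c11: I2 dispatched to DivU
c12: I2 operands ready, I3 dispatched to MulU
c13: I3 operands ready, I4 dispatched to IntU
c16: I3 complete
c17: R0←I3
c18: I4 operands ready, I5 dispatched to MulU
c19: I2 complete, I4 complete
c20: R4←I2, R2←I4
c21: I5 operands ready, I6 dispatched to DivU
c22: I6 operands ready
c24: I5 complete
c25: R1←I5
c29: I6 complete
c30: R2←I6
c31: I7 dispatched to DivU
c32: I7 operands ready
c39: I7 complete
c40: R4←I7

cycle = 11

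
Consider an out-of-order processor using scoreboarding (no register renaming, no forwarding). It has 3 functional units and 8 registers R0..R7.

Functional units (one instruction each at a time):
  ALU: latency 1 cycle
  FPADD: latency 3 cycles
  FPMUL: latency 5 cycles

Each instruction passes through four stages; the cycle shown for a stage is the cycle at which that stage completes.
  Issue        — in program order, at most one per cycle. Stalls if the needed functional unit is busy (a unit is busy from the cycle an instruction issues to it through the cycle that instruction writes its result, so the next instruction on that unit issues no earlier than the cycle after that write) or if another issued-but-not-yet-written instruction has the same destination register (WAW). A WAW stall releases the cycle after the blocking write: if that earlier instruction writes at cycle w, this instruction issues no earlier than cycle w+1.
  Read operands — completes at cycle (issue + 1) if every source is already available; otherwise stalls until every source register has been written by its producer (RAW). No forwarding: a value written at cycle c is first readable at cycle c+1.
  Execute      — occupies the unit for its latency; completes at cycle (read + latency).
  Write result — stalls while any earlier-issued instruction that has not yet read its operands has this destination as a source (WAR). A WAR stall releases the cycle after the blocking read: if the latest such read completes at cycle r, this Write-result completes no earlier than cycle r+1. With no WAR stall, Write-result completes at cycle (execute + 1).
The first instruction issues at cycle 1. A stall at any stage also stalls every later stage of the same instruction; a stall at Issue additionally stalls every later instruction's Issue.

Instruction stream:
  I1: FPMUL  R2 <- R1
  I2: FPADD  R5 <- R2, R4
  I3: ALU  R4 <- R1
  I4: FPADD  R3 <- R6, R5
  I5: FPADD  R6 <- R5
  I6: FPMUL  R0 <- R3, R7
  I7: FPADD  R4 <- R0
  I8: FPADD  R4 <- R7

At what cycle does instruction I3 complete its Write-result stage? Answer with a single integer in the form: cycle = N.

t=1  I1 dispatched to FPMUL
t=2  I1 operands ready; I2 dispatched to FPADD
t=3  I3 dispatched to ALU
t=4  I3 operands ready
t=5  I3 complete
t=7  I1 complete
t=8  R2←I1
t=9  I2 operands ready
t=10  R4←I3
t=12  I2 complete
t=13  R5←I2
t=14  I4 dispatched to FPADD
t=15  I4 operands ready
t=18  I4 complete
t=19  R3←I4
t=20  I5 dispatched to FPADD
t=21  I5 operands ready; I6 dispatched to FPMUL
t=22  I6 operands ready
t=24  I5 complete
t=25  R6←I5
t=26  I7 dispatched to FPADD
t=27  I6 complete
t=28  R0←I6
t=29  I7 operands ready
t=32  I7 complete
t=33  R4←I7
t=34  I8 dispatched to FPADD
t=35  I8 operands ready
t=38  I8 complete
t=39  R4←I8

cycle = 10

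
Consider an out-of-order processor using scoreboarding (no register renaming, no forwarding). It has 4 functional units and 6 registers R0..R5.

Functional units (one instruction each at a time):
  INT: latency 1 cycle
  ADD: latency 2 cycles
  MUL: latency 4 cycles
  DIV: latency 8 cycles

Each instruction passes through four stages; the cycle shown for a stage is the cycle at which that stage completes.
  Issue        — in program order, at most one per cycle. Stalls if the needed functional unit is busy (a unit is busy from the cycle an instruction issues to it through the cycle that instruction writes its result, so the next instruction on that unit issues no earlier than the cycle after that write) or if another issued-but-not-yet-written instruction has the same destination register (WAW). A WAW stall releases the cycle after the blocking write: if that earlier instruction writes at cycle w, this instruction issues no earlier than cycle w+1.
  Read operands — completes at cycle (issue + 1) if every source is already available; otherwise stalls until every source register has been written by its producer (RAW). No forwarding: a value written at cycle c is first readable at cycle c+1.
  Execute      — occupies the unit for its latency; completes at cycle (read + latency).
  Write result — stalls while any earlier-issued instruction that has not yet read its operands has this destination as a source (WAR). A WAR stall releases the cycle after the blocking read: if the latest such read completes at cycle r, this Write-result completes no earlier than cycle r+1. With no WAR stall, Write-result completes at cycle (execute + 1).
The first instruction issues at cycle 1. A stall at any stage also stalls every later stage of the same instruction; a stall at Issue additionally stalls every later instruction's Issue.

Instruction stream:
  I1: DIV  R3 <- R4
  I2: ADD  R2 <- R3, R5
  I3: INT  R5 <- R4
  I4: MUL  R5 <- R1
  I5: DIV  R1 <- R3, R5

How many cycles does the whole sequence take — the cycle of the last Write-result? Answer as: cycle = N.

cycle = 30

  I1 | 1 | 2 | 10 | 11
  I2 | 2 | 12 | 14 | 15   RAW R3: wait I1 write@11
  I3 | 3 | 4 | 5 | 13   WAR R5: wait I2 read@12
  I4 | 14 | 15 | 19 | 20   WAW R5: wait I3 write@13
  I5 | 15 | 21 | 29 | 30   RAW R5: wait I4 write@20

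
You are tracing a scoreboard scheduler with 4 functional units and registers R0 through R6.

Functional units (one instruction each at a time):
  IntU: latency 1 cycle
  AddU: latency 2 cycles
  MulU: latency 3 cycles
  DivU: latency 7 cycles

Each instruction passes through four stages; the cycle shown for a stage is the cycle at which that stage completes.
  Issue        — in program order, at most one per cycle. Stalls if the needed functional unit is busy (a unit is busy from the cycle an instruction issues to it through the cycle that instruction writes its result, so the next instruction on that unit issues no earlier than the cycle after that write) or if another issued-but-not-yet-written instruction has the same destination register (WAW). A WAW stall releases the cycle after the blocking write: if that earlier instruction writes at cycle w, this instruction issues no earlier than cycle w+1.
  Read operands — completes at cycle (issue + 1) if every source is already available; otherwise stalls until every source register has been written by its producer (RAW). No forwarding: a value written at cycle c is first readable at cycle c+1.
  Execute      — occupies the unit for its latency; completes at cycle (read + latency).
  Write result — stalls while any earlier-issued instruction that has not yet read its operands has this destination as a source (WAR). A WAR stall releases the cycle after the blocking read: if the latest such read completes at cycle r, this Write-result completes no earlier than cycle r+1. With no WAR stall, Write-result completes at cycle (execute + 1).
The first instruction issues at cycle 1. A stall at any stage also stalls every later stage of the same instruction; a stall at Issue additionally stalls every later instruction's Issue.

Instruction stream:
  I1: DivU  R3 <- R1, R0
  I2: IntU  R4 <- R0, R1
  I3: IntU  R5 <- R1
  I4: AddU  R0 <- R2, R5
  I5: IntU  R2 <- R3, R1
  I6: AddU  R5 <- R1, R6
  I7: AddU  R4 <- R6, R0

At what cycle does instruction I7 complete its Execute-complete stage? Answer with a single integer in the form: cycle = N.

cycle 1: I1 dispatched to DivU
cycle 2: I1 operands ready · I2 dispatched to IntU
cycle 3: I2 operands ready
cycle 4: I2 complete
cycle 5: R4←I2
cycle 6: I3 dispatched to IntU
cycle 7: I3 operands ready · I4 dispatched to AddU
cycle 8: I3 complete
cycle 9: I1 complete · R5←I3
cycle 10: R3←I1 · I4 operands ready · I5 dispatched to IntU
cycle 11: I5 operands ready
cycle 12: I4 complete · I5 complete
cycle 13: R0←I4 · R2←I5
cycle 14: I6 dispatched to AddU
cycle 15: I6 operands ready
cycle 17: I6 complete
cycle 18: R5←I6
cycle 19: I7 dispatched to AddU
cycle 20: I7 operands ready
cycle 22: I7 complete
cycle 23: R4←I7

cycle = 22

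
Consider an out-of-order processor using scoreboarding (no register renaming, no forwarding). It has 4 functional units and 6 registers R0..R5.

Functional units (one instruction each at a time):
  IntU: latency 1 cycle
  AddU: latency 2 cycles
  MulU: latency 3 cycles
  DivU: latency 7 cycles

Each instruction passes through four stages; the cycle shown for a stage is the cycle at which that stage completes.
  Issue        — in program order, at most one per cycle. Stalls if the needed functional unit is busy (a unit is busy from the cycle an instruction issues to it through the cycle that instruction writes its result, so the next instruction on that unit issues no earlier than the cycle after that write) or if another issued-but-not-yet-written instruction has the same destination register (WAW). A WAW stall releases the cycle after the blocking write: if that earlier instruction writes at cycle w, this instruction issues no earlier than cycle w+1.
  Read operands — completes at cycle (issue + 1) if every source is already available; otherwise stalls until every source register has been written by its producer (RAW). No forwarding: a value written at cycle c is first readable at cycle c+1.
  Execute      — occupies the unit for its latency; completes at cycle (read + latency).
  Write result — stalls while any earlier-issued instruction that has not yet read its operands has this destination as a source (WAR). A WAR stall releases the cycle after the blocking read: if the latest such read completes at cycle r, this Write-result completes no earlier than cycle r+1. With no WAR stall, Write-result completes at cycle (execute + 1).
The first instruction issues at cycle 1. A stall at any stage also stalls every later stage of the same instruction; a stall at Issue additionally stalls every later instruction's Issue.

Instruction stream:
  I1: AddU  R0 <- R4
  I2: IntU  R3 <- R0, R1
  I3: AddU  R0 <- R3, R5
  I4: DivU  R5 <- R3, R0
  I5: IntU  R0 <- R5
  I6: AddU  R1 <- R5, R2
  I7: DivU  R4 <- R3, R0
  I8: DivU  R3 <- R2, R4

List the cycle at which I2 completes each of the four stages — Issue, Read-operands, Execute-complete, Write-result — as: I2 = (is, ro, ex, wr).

I1 -> (1, 2, 4, 5)
I2 -> (2, 6, 7, 8)  // RAW R0: wait I1 write@5
I3 -> (6, 9, 11, 12)  // struct: AddU busy until I1 writes@5, RAW R3: wait I2 write@8
I4 -> (7, 13, 20, 21)  // RAW R0: wait I3 write@12
I5 -> (13, 22, 23, 24)  // WAW R0: wait I3 write@12, RAW R5: wait I4 write@21
I6 -> (14, 22, 24, 25)  // RAW R5: wait I4 write@21
I7 -> (22, 25, 32, 33)  // struct: DivU busy until I4 writes@21, RAW R0: wait I5 write@24
I8 -> (34, 35, 42, 43)  // struct: DivU busy until I7 writes@33

I2 = (2, 6, 7, 8)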